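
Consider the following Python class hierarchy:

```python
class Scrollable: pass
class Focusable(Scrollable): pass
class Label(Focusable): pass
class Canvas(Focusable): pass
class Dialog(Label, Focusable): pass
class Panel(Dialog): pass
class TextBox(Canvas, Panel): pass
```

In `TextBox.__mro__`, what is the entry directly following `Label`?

L[TextBox] = TextBox + merge(L[Canvas], L[Panel], [Canvas Panel])
  take Canvas:  [Canvas Focusable Scrollable object] + [Panel Dialog Label Focusable Scrollable object] + [Canvas Panel]
  take Panel:  [Focusable Scrollable object] + [Panel Dialog Label Focusable Scrollable object] + [Panel]
  take Dialog:  [Focusable Scrollable object] + [Dialog Label Focusable Scrollable object]
  take Label:  [Focusable Scrollable object] + [Label Focusable Scrollable object]
  take Focusable:  [Focusable Scrollable object] + [Focusable Scrollable object]
  take Scrollable:  [Scrollable object] + [Scrollable object]
  take object:  [object] + [object]
MRO: TextBox Canvas Panel Dialog Label Focusable Scrollable object
Label is at position 4; next is Focusable.

Focusable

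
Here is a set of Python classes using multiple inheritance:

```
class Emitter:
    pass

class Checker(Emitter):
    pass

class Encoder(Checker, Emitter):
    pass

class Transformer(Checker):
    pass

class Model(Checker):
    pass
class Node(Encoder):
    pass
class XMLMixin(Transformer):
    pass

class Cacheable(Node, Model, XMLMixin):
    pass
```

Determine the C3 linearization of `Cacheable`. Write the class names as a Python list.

L[Cacheable] = Cacheable + merge(L[Node], L[Model], L[XMLMixin], [Node Model XMLMixin])
  take Node:  [Node Encoder Checker Emitter object] + [Model Checker Emitter object] + [XMLMixin Transformer Checker Emitter object] + [Node Model XMLMixin]
  take Encoder:  [Encoder Checker Emitter object] + [Model Checker Emitter object] + [XMLMixin Transformer Checker Emitter object] + [Model XMLMixin]
  take Model:  [Checker Emitter object] + [Model Checker Emitter object] + [XMLMixin Transformer Checker Emitter object] + [Model XMLMixin]
  take XMLMixin:  [Checker Emitter object] + [Checker Emitter object] + [XMLMixin Transformer Checker Emitter object] + [XMLMixin]
  take Transformer:  [Checker Emitter object] + [Checker Emitter object] + [Transformer Checker Emitter object]
  take Checker:  [Checker Emitter object] + [Checker Emitter object] + [Checker Emitter object]
  take Emitter:  [Emitter object] + [Emitter object] + [Emitter object]
  take object:  [object] + [object] + [object]

[Cacheable, Node, Encoder, Model, XMLMixin, Transformer, Checker, Emitter, object]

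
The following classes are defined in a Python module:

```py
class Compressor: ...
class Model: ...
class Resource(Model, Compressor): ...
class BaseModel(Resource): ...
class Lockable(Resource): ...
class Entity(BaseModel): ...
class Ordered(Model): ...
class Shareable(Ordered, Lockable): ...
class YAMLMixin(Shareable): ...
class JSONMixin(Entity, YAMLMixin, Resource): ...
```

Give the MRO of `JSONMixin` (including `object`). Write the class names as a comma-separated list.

L[JSONMixin] = JSONMixin + merge(L[Entity], L[YAMLMixin], L[Resource], [Entity YAMLMixin Resource])
  take Entity:  [Entity BaseModel Resource Model Compressor object] + [YAMLMixin Shareable Ordered Lockable Resource Model Compressor object] + [Resource Model Compressor object] + [Entity YAMLMixin Resource]
  take BaseModel:  [BaseModel Resource Model Compressor object] + [YAMLMixin Shareable Ordered Lockable Resource Model Compressor object] + [Resource Model Compressor object] + [YAMLMixin Resource]
  take YAMLMixin:  [Resource Model Compressor object] + [YAMLMixin Shareable Ordered Lockable Resource Model Compressor object] + [Resource Model Compressor object] + [YAMLMixin Resource]
  take Shareable:  [Resource Model Compressor object] + [Shareable Ordered Lockable Resource Model Compressor object] + [Resource Model Compressor object] + [Resource]
  take Ordered:  [Resource Model Compressor object] + [Ordered Lockable Resource Model Compressor object] + [Resource Model Compressor object] + [Resource]
  take Lockable:  [Resource Model Compressor object] + [Lockable Resource Model Compressor object] + [Resource Model Compressor object] + [Resource]
  take Resource:  [Resource Model Compressor object] + [Resource Model Compressor object] + [Resource Model Compressor object] + [Resource]
  take Model:  [Model Compressor object] + [Model Compressor object] + [Model Compressor object]
  take Compressor:  [Compressor object] + [Compressor object] + [Compressor object]
  take object:  [object] + [object] + [object]

JSONMixin, Entity, BaseModel, YAMLMixin, Shareable, Ordered, Lockable, Resource, Model, Compressor, object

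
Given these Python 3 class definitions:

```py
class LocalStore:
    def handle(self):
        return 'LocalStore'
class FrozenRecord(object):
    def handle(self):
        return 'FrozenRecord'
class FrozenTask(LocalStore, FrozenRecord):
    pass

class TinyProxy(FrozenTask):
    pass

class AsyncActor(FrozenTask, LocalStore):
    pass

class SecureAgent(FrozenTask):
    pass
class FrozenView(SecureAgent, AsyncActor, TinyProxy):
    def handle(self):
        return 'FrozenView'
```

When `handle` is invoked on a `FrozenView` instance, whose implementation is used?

FrozenView

L[FrozenView] = FrozenView + merge(L[SecureAgent], L[AsyncActor], L[TinyProxy], [SecureAgent AsyncActor TinyProxy])
  take SecureAgent:  [SecureAgent FrozenTask LocalStore FrozenRecord object] + [AsyncActor FrozenTask LocalStore FrozenRecord object] + [TinyProxy FrozenTask LocalStore FrozenRecord object] + [SecureAgent AsyncActor TinyProxy]
  take AsyncActor:  [FrozenTask LocalStore FrozenRecord object] + [AsyncActor FrozenTask LocalStore FrozenRecord object] + [TinyProxy FrozenTask LocalStore FrozenRecord object] + [AsyncActor TinyProxy]
  take TinyProxy:  [FrozenTask LocalStore FrozenRecord object] + [FrozenTask LocalStore FrozenRecord object] + [TinyProxy FrozenTask LocalStore FrozenRecord object] + [TinyProxy]
  take FrozenTask:  [FrozenTask LocalStore FrozenRecord object] + [FrozenTask LocalStore FrozenRecord object] + [FrozenTask LocalStore FrozenRecord object]
  take LocalStore:  [LocalStore FrozenRecord object] + [LocalStore FrozenRecord object] + [LocalStore FrozenRecord object]
  take FrozenRecord:  [FrozenRecord object] + [FrozenRecord object] + [FrozenRecord object]
  take object:  [object] + [object] + [object]
MRO: FrozenView SecureAgent AsyncActor TinyProxy FrozenTask LocalStore FrozenRecord object
handle is defined in: FrozenRecord, FrozenView, LocalStore. First along the MRO is FrozenView.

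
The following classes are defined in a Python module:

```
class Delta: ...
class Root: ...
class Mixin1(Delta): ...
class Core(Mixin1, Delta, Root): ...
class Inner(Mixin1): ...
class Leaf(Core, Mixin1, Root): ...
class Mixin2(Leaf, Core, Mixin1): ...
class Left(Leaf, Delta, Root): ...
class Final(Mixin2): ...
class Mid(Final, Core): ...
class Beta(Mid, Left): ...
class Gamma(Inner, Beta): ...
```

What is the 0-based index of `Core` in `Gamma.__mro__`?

8

L[Gamma] = Gamma + merge(L[Inner], L[Beta], [Inner Beta])
  take Inner:  [Inner Mixin1 Delta object] + [Beta Mid Final Mixin2 Left Leaf Core Mixin1 Delta Root object] + [Inner Beta]
  take Beta:  [Mixin1 Delta object] + [Beta Mid Final Mixin2 Left Leaf Core Mixin1 Delta Root object] + [Beta]
  take Mid:  [Mixin1 Delta object] + [Mid Final Mixin2 Left Leaf Core Mixin1 Delta Root object]
  take Final:  [Mixin1 Delta object] + [Final Mixin2 Left Leaf Core Mixin1 Delta Root object]
  take Mixin2:  [Mixin1 Delta object] + [Mixin2 Left Leaf Core Mixin1 Delta Root object]
  take Left:  [Mixin1 Delta object] + [Left Leaf Core Mixin1 Delta Root object]
  take Leaf:  [Mixin1 Delta object] + [Leaf Core Mixin1 Delta Root object]
  take Core:  [Mixin1 Delta object] + [Core Mixin1 Delta Root object]
  take Mixin1:  [Mixin1 Delta object] + [Mixin1 Delta Root object]
  take Delta:  [Delta object] + [Delta Root object]
  take Root:  [object] + [Root object]
  take object:  [object] + [object]
MRO: Gamma Inner Beta Mid Final Mixin2 Left Leaf Core Mixin1 Delta Root object
Core sits at index 8.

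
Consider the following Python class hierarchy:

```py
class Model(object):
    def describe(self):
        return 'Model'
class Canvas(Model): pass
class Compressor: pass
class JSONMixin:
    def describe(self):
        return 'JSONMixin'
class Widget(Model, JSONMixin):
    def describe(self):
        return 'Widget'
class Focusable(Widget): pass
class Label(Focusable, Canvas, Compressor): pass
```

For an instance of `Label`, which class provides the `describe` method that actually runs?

Widget

L[Label] = Label + merge(L[Focusable], L[Canvas], L[Compressor], [Focusable Canvas Compressor])
  take Focusable:  [Focusable Widget Model JSONMixin object] + [Canvas Model object] + [Compressor object] + [Focusable Canvas Compressor]
  take Widget:  [Widget Model JSONMixin object] + [Canvas Model object] + [Compressor object] + [Canvas Compressor]
  take Canvas:  [Model JSONMixin object] + [Canvas Model object] + [Compressor object] + [Canvas Compressor]
  take Model:  [Model JSONMixin object] + [Model object] + [Compressor object] + [Compressor]
  take JSONMixin:  [JSONMixin object] + [object] + [Compressor object] + [Compressor]
  take Compressor:  [object] + [object] + [Compressor object] + [Compressor]
  take object:  [object] + [object] + [object]
MRO: Label Focusable Widget Canvas Model JSONMixin Compressor object
describe is defined in: JSONMixin, Model, Widget. First along the MRO is Widget.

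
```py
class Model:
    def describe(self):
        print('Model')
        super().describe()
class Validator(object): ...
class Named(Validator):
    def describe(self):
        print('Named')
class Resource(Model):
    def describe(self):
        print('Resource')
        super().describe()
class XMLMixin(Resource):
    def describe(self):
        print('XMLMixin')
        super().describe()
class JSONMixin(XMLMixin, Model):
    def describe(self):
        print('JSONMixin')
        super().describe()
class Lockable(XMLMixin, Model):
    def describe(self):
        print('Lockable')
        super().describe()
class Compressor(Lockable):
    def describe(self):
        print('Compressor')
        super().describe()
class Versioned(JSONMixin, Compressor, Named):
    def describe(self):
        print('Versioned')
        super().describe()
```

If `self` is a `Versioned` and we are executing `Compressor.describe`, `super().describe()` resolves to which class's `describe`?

L[Versioned] = Versioned + merge(L[JSONMixin], L[Compressor], L[Named], [JSONMixin Compressor Named])
  take JSONMixin:  [JSONMixin XMLMixin Resource Model object] + [Compressor Lockable XMLMixin Resource Model object] + [Named Validator object] + [JSONMixin Compressor Named]
  take Compressor:  [XMLMixin Resource Model object] + [Compressor Lockable XMLMixin Resource Model object] + [Named Validator object] + [Compressor Named]
  take Lockable:  [XMLMixin Resource Model object] + [Lockable XMLMixin Resource Model object] + [Named Validator object] + [Named]
  take XMLMixin:  [XMLMixin Resource Model object] + [XMLMixin Resource Model object] + [Named Validator object] + [Named]
  take Resource:  [Resource Model object] + [Resource Model object] + [Named Validator object] + [Named]
  take Model:  [Model object] + [Model object] + [Named Validator object] + [Named]
  take Named:  [object] + [object] + [Named Validator object] + [Named]
  take Validator:  [object] + [object] + [Validator object]
  take object:  [object] + [object] + [object]
MRO: Versioned JSONMixin Compressor Lockable XMLMixin Resource Model Named Validator object
super() in Compressor.describe on a Versioned instance goes to the class after Compressor in Versioned's MRO: Lockable.

Lockable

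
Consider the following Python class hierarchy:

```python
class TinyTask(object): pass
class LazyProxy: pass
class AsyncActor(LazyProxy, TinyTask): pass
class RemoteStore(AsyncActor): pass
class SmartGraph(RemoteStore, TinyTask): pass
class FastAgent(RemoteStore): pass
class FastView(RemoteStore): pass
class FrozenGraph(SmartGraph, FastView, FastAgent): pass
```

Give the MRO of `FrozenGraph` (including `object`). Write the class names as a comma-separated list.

L[FrozenGraph] = FrozenGraph + merge(L[SmartGraph], L[FastView], L[FastAgent], [SmartGraph FastView FastAgent])
  take SmartGraph:  [SmartGraph RemoteStore AsyncActor LazyProxy TinyTask object] + [FastView RemoteStore AsyncActor LazyProxy TinyTask object] + [FastAgent RemoteStore AsyncActor LazyProxy TinyTask object] + [SmartGraph FastView FastAgent]
  take FastView:  [RemoteStore AsyncActor LazyProxy TinyTask object] + [FastView RemoteStore AsyncActor LazyProxy TinyTask object] + [FastAgent RemoteStore AsyncActor LazyProxy TinyTask object] + [FastView FastAgent]
  take FastAgent:  [RemoteStore AsyncActor LazyProxy TinyTask object] + [RemoteStore AsyncActor LazyProxy TinyTask object] + [FastAgent RemoteStore AsyncActor LazyProxy TinyTask object] + [FastAgent]
  take RemoteStore:  [RemoteStore AsyncActor LazyProxy TinyTask object] + [RemoteStore AsyncActor LazyProxy TinyTask object] + [RemoteStore AsyncActor LazyProxy TinyTask object]
  take AsyncActor:  [AsyncActor LazyProxy TinyTask object] + [AsyncActor LazyProxy TinyTask object] + [AsyncActor LazyProxy TinyTask object]
  take LazyProxy:  [LazyProxy TinyTask object] + [LazyProxy TinyTask object] + [LazyProxy TinyTask object]
  take TinyTask:  [TinyTask object] + [TinyTask object] + [TinyTask object]
  take object:  [object] + [object] + [object]

FrozenGraph, SmartGraph, FastView, FastAgent, RemoteStore, AsyncActor, LazyProxy, TinyTask, object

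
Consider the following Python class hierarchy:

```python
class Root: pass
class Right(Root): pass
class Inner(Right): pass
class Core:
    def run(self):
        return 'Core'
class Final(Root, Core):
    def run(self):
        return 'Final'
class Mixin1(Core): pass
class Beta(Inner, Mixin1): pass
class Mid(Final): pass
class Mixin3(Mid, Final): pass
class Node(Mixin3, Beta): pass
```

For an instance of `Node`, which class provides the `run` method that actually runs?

Final

L[Node] = Node + merge(L[Mixin3], L[Beta], [Mixin3 Beta])
  take Mixin3:  [Mixin3 Mid Final Root Core object] + [Beta Inner Right Root Mixin1 Core object] + [Mixin3 Beta]
  take Mid:  [Mid Final Root Core object] + [Beta Inner Right Root Mixin1 Core object] + [Beta]
  take Final:  [Final Root Core object] + [Beta Inner Right Root Mixin1 Core object] + [Beta]
  take Beta:  [Root Core object] + [Beta Inner Right Root Mixin1 Core object] + [Beta]
  take Inner:  [Root Core object] + [Inner Right Root Mixin1 Core object]
  take Right:  [Root Core object] + [Right Root Mixin1 Core object]
  take Root:  [Root Core object] + [Root Mixin1 Core object]
  take Mixin1:  [Core object] + [Mixin1 Core object]
  take Core:  [Core object] + [Core object]
  take object:  [object] + [object]
MRO: Node Mixin3 Mid Final Beta Inner Right Root Mixin1 Core object
run is defined in: Core, Final. First along the MRO is Final.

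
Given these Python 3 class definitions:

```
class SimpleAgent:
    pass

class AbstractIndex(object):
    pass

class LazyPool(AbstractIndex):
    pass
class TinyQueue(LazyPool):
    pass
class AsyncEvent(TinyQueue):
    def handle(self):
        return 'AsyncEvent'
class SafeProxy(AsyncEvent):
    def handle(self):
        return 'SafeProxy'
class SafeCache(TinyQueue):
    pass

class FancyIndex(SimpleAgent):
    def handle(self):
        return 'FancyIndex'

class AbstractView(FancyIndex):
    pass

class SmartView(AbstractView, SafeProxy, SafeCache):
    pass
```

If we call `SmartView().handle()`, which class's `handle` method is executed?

FancyIndex

L[SmartView] = SmartView + merge(L[AbstractView], L[SafeProxy], L[SafeCache], [AbstractView SafeProxy SafeCache])
  take AbstractView:  [AbstractView FancyIndex SimpleAgent object] + [SafeProxy AsyncEvent TinyQueue LazyPool AbstractIndex object] + [SafeCache TinyQueue LazyPool AbstractIndex object] + [AbstractView SafeProxy SafeCache]
  take FancyIndex:  [FancyIndex SimpleAgent object] + [SafeProxy AsyncEvent TinyQueue LazyPool AbstractIndex object] + [SafeCache TinyQueue LazyPool AbstractIndex object] + [SafeProxy SafeCache]
  take SimpleAgent:  [SimpleAgent object] + [SafeProxy AsyncEvent TinyQueue LazyPool AbstractIndex object] + [SafeCache TinyQueue LazyPool AbstractIndex object] + [SafeProxy SafeCache]
  take SafeProxy:  [object] + [SafeProxy AsyncEvent TinyQueue LazyPool AbstractIndex object] + [SafeCache TinyQueue LazyPool AbstractIndex object] + [SafeProxy SafeCache]
  take AsyncEvent:  [object] + [AsyncEvent TinyQueue LazyPool AbstractIndex object] + [SafeCache TinyQueue LazyPool AbstractIndex object] + [SafeCache]
  take SafeCache:  [object] + [TinyQueue LazyPool AbstractIndex object] + [SafeCache TinyQueue LazyPool AbstractIndex object] + [SafeCache]
  take TinyQueue:  [object] + [TinyQueue LazyPool AbstractIndex object] + [TinyQueue LazyPool AbstractIndex object]
  take LazyPool:  [object] + [LazyPool AbstractIndex object] + [LazyPool AbstractIndex object]
  take AbstractIndex:  [object] + [AbstractIndex object] + [AbstractIndex object]
  take object:  [object] + [object] + [object]
MRO: SmartView AbstractView FancyIndex SimpleAgent SafeProxy AsyncEvent SafeCache TinyQueue LazyPool AbstractIndex object
handle is defined in: AsyncEvent, FancyIndex, SafeProxy. First along the MRO is FancyIndex.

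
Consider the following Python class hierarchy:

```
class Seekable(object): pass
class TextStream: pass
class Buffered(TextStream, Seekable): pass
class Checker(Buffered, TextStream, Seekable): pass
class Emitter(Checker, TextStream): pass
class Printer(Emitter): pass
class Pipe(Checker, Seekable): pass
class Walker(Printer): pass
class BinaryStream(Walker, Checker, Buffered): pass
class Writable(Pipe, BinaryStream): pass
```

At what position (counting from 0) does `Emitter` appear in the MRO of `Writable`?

L[Writable] = Writable + merge(L[Pipe], L[BinaryStream], [Pipe BinaryStream])
  take Pipe:  [Pipe Checker Buffered TextStream Seekable object] + [BinaryStream Walker Printer Emitter Checker Buffered TextStream Seekable object] + [Pipe BinaryStream]
  take BinaryStream:  [Checker Buffered TextStream Seekable object] + [BinaryStream Walker Printer Emitter Checker Buffered TextStream Seekable object] + [BinaryStream]
  take Walker:  [Checker Buffered TextStream Seekable object] + [Walker Printer Emitter Checker Buffered TextStream Seekable object]
  take Printer:  [Checker Buffered TextStream Seekable object] + [Printer Emitter Checker Buffered TextStream Seekable object]
  take Emitter:  [Checker Buffered TextStream Seekable object] + [Emitter Checker Buffered TextStream Seekable object]
  take Checker:  [Checker Buffered TextStream Seekable object] + [Checker Buffered TextStream Seekable object]
  take Buffered:  [Buffered TextStream Seekable object] + [Buffered TextStream Seekable object]
  take TextStream:  [TextStream Seekable object] + [TextStream Seekable object]
  take Seekable:  [Seekable object] + [Seekable object]
  take object:  [object] + [object]
MRO: Writable Pipe BinaryStream Walker Printer Emitter Checker Buffered TextStream Seekable object
Emitter sits at index 5.

5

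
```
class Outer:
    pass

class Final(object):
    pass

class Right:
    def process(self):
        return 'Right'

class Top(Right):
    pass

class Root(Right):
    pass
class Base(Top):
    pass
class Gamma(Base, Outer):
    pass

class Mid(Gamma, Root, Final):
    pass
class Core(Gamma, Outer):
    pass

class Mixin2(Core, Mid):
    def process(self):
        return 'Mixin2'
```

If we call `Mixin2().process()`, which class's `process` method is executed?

Mixin2

L[Mixin2] = Mixin2 + merge(L[Core], L[Mid], [Core Mid])
  take Core:  [Core Gamma Base Top Right Outer object] + [Mid Gamma Base Top Root Right Outer Final object] + [Core Mid]
  take Mid:  [Gamma Base Top Right Outer object] + [Mid Gamma Base Top Root Right Outer Final object] + [Mid]
  take Gamma:  [Gamma Base Top Right Outer object] + [Gamma Base Top Root Right Outer Final object]
  take Base:  [Base Top Right Outer object] + [Base Top Root Right Outer Final object]
  take Top:  [Top Right Outer object] + [Top Root Right Outer Final object]
  take Root:  [Right Outer object] + [Root Right Outer Final object]
  take Right:  [Right Outer object] + [Right Outer Final object]
  take Outer:  [Outer object] + [Outer Final object]
  take Final:  [object] + [Final object]
  take object:  [object] + [object]
MRO: Mixin2 Core Mid Gamma Base Top Root Right Outer Final object
process is defined in: Mixin2, Right. First along the MRO is Mixin2.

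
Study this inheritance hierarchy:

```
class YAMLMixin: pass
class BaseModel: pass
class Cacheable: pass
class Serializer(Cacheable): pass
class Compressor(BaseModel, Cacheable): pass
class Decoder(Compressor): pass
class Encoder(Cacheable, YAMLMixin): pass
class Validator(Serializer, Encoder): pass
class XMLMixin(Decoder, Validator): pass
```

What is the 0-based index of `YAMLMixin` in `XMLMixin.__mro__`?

8

L[XMLMixin] = XMLMixin + merge(L[Decoder], L[Validator], [Decoder Validator])
  take Decoder:  [Decoder Compressor BaseModel Cacheable object] + [Validator Serializer Encoder Cacheable YAMLMixin object] + [Decoder Validator]
  take Compressor:  [Compressor BaseModel Cacheable object] + [Validator Serializer Encoder Cacheable YAMLMixin object] + [Validator]
  take BaseModel:  [BaseModel Cacheable object] + [Validator Serializer Encoder Cacheable YAMLMixin object] + [Validator]
  take Validator:  [Cacheable object] + [Validator Serializer Encoder Cacheable YAMLMixin object] + [Validator]
  take Serializer:  [Cacheable object] + [Serializer Encoder Cacheable YAMLMixin object]
  take Encoder:  [Cacheable object] + [Encoder Cacheable YAMLMixin object]
  take Cacheable:  [Cacheable object] + [Cacheable YAMLMixin object]
  take YAMLMixin:  [object] + [YAMLMixin object]
  take object:  [object] + [object]
MRO: XMLMixin Decoder Compressor BaseModel Validator Serializer Encoder Cacheable YAMLMixin object
YAMLMixin sits at index 8.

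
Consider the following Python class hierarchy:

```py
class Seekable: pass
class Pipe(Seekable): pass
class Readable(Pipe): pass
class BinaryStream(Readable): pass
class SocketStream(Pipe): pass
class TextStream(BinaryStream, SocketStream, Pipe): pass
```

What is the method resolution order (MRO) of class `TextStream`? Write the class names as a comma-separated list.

L[TextStream] = TextStream + merge(L[BinaryStream], L[SocketStream], L[Pipe], [BinaryStream SocketStream Pipe])
  take BinaryStream:  [BinaryStream Readable Pipe Seekable object] + [SocketStream Pipe Seekable object] + [Pipe Seekable object] + [BinaryStream SocketStream Pipe]
  take Readable:  [Readable Pipe Seekable object] + [SocketStream Pipe Seekable object] + [Pipe Seekable object] + [SocketStream Pipe]
  take SocketStream:  [Pipe Seekable object] + [SocketStream Pipe Seekable object] + [Pipe Seekable object] + [SocketStream Pipe]
  take Pipe:  [Pipe Seekable object] + [Pipe Seekable object] + [Pipe Seekable object] + [Pipe]
  take Seekable:  [Seekable object] + [Seekable object] + [Seekable object]
  take object:  [object] + [object] + [object]

TextStream, BinaryStream, Readable, SocketStream, Pipe, Seekable, object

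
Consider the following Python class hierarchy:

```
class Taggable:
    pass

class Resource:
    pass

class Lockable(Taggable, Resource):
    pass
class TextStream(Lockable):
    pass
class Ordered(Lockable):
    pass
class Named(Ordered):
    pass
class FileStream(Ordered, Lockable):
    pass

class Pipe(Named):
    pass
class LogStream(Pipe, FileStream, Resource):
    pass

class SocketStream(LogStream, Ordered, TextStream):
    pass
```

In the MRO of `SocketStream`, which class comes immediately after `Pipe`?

L[SocketStream] = SocketStream + merge(L[LogStream], L[Ordered], L[TextStream], [LogStream Ordered TextStream])
  take LogStream:  [LogStream Pipe Named FileStream Ordered Lockable Taggable Resource object] + [Ordered Lockable Taggable Resource object] + [TextStream Lockable Taggable Resource object] + [LogStream Ordered TextStream]
  take Pipe:  [Pipe Named FileStream Ordered Lockable Taggable Resource object] + [Ordered Lockable Taggable Resource object] + [TextStream Lockable Taggable Resource object] + [Ordered TextStream]
  take Named:  [Named FileStream Ordered Lockable Taggable Resource object] + [Ordered Lockable Taggable Resource object] + [TextStream Lockable Taggable Resource object] + [Ordered TextStream]
  take FileStream:  [FileStream Ordered Lockable Taggable Resource object] + [Ordered Lockable Taggable Resource object] + [TextStream Lockable Taggable Resource object] + [Ordered TextStream]
  take Ordered:  [Ordered Lockable Taggable Resource object] + [Ordered Lockable Taggable Resource object] + [TextStream Lockable Taggable Resource object] + [Ordered TextStream]
  take TextStream:  [Lockable Taggable Resource object] + [Lockable Taggable Resource object] + [TextStream Lockable Taggable Resource object] + [TextStream]
  take Lockable:  [Lockable Taggable Resource object] + [Lockable Taggable Resource object] + [Lockable Taggable Resource object]
  take Taggable:  [Taggable Resource object] + [Taggable Resource object] + [Taggable Resource object]
  take Resource:  [Resource object] + [Resource object] + [Resource object]
  take object:  [object] + [object] + [object]
MRO: SocketStream LogStream Pipe Named FileStream Ordered TextStream Lockable Taggable Resource object
Pipe is at position 2; next is Named.

Named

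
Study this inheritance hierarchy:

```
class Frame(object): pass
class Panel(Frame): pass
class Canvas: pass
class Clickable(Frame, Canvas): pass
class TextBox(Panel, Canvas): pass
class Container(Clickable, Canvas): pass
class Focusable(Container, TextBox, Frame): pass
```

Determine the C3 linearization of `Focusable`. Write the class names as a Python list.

L[Focusable] = Focusable + merge(L[Container], L[TextBox], L[Frame], [Container TextBox Frame])
  take Container:  [Container Clickable Frame Canvas object] + [TextBox Panel Frame Canvas object] + [Frame object] + [Container TextBox Frame]
  take Clickable:  [Clickable Frame Canvas object] + [TextBox Panel Frame Canvas object] + [Frame object] + [TextBox Frame]
  take TextBox:  [Frame Canvas object] + [TextBox Panel Frame Canvas object] + [Frame object] + [TextBox Frame]
  take Panel:  [Frame Canvas object] + [Panel Frame Canvas object] + [Frame object] + [Frame]
  take Frame:  [Frame Canvas object] + [Frame Canvas object] + [Frame object] + [Frame]
  take Canvas:  [Canvas object] + [Canvas object] + [object]
  take object:  [object] + [object] + [object]

[Focusable, Container, Clickable, TextBox, Panel, Frame, Canvas, object]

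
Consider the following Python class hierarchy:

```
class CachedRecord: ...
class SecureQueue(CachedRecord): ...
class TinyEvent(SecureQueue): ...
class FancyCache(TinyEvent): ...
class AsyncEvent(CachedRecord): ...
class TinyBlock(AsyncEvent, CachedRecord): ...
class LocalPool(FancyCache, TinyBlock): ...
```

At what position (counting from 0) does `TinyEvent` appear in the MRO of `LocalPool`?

L[LocalPool] = LocalPool + merge(L[FancyCache], L[TinyBlock], [FancyCache TinyBlock])
  take FancyCache:  [FancyCache TinyEvent SecureQueue CachedRecord object] + [TinyBlock AsyncEvent CachedRecord object] + [FancyCache TinyBlock]
  take TinyEvent:  [TinyEvent SecureQueue CachedRecord object] + [TinyBlock AsyncEvent CachedRecord object] + [TinyBlock]
  take SecureQueue:  [SecureQueue CachedRecord object] + [TinyBlock AsyncEvent CachedRecord object] + [TinyBlock]
  take TinyBlock:  [CachedRecord object] + [TinyBlock AsyncEvent CachedRecord object] + [TinyBlock]
  take AsyncEvent:  [CachedRecord object] + [AsyncEvent CachedRecord object]
  take CachedRecord:  [CachedRecord object] + [CachedRecord object]
  take object:  [object] + [object]
MRO: LocalPool FancyCache TinyEvent SecureQueue TinyBlock AsyncEvent CachedRecord object
TinyEvent sits at index 2.

2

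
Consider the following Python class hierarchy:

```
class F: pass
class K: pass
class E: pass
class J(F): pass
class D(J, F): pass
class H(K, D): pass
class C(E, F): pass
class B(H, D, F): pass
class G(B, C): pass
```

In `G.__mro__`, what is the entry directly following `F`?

object

L[G] = G + merge(L[B], L[C], [B C])
  take B:  [B H K D J F object] + [C E F object] + [B C]
  take H:  [H K D J F object] + [C E F object] + [C]
  take K:  [K D J F object] + [C E F object] + [C]
  take D:  [D J F object] + [C E F object] + [C]
  take J:  [J F object] + [C E F object] + [C]
  take C:  [F object] + [C E F object] + [C]
  take E:  [F object] + [E F object]
  take F:  [F object] + [F object]
  take object:  [object] + [object]
MRO: G B H K D J C E F object
F is at position 8; next is object.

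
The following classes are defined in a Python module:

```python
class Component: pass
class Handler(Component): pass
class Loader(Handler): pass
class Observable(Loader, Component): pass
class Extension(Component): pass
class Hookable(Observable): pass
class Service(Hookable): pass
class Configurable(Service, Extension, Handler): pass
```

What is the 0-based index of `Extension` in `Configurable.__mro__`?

L[Configurable] = Configurable + merge(L[Service], L[Extension], L[Handler], [Service Extension Handler])
  take Service:  [Service Hookable Observable Loader Handler Component object] + [Extension Component object] + [Handler Component object] + [Service Extension Handler]
  take Hookable:  [Hookable Observable Loader Handler Component object] + [Extension Component object] + [Handler Component object] + [Extension Handler]
  take Observable:  [Observable Loader Handler Component object] + [Extension Component object] + [Handler Component object] + [Extension Handler]
  take Loader:  [Loader Handler Component object] + [Extension Component object] + [Handler Component object] + [Extension Handler]
  take Extension:  [Handler Component object] + [Extension Component object] + [Handler Component object] + [Extension Handler]
  take Handler:  [Handler Component object] + [Component object] + [Handler Component object] + [Handler]
  take Component:  [Component object] + [Component object] + [Component object]
  take object:  [object] + [object] + [object]
MRO: Configurable Service Hookable Observable Loader Extension Handler Component object
Extension sits at index 5.

5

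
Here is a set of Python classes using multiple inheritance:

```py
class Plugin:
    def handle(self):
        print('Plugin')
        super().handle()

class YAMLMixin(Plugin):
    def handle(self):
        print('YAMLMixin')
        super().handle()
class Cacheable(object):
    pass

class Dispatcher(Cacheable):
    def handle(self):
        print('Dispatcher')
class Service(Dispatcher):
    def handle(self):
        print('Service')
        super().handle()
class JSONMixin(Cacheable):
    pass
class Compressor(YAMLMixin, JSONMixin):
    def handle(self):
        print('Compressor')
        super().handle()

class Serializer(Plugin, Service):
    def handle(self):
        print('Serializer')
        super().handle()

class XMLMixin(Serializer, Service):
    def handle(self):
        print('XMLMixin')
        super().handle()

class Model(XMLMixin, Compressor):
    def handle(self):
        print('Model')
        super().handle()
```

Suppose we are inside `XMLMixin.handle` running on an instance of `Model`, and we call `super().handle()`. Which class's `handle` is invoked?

Serializer

L[Model] = Model + merge(L[XMLMixin], L[Compressor], [XMLMixin Compressor])
  take XMLMixin:  [XMLMixin Serializer Plugin Service Dispatcher Cacheable object] + [Compressor YAMLMixin Plugin JSONMixin Cacheable object] + [XMLMixin Compressor]
  take Serializer:  [Serializer Plugin Service Dispatcher Cacheable object] + [Compressor YAMLMixin Plugin JSONMixin Cacheable object] + [Compressor]
  take Compressor:  [Plugin Service Dispatcher Cacheable object] + [Compressor YAMLMixin Plugin JSONMixin Cacheable object] + [Compressor]
  take YAMLMixin:  [Plugin Service Dispatcher Cacheable object] + [YAMLMixin Plugin JSONMixin Cacheable object]
  take Plugin:  [Plugin Service Dispatcher Cacheable object] + [Plugin JSONMixin Cacheable object]
  take Service:  [Service Dispatcher Cacheable object] + [JSONMixin Cacheable object]
  take Dispatcher:  [Dispatcher Cacheable object] + [JSONMixin Cacheable object]
  take JSONMixin:  [Cacheable object] + [JSONMixin Cacheable object]
  take Cacheable:  [Cacheable object] + [Cacheable object]
  take object:  [object] + [object]
MRO: Model XMLMixin Serializer Compressor YAMLMixin Plugin Service Dispatcher JSONMixin Cacheable object
super() in XMLMixin.handle on a Model instance goes to the class after XMLMixin in Model's MRO: Serializer.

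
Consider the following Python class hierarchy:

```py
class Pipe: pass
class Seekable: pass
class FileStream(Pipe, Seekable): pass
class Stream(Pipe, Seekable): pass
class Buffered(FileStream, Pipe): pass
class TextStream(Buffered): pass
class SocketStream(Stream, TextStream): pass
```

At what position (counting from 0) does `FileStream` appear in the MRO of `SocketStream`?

L[SocketStream] = SocketStream + merge(L[Stream], L[TextStream], [Stream TextStream])
  take Stream:  [Stream Pipe Seekable object] + [TextStream Buffered FileStream Pipe Seekable object] + [Stream TextStream]
  take TextStream:  [Pipe Seekable object] + [TextStream Buffered FileStream Pipe Seekable object] + [TextStream]
  take Buffered:  [Pipe Seekable object] + [Buffered FileStream Pipe Seekable object]
  take FileStream:  [Pipe Seekable object] + [FileStream Pipe Seekable object]
  take Pipe:  [Pipe Seekable object] + [Pipe Seekable object]
  take Seekable:  [Seekable object] + [Seekable object]
  take object:  [object] + [object]
MRO: SocketStream Stream TextStream Buffered FileStream Pipe Seekable object
FileStream sits at index 4.

4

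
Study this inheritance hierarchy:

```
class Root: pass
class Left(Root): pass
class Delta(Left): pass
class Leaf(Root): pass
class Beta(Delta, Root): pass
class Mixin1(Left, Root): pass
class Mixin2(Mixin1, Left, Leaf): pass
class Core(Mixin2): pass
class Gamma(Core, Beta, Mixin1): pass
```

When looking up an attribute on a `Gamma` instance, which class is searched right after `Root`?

L[Gamma] = Gamma + merge(L[Core], L[Beta], L[Mixin1], [Core Beta Mixin1])
  take Core:  [Core Mixin2 Mixin1 Left Leaf Root object] + [Beta Delta Left Root object] + [Mixin1 Left Root object] + [Core Beta Mixin1]
  take Mixin2:  [Mixin2 Mixin1 Left Leaf Root object] + [Beta Delta Left Root object] + [Mixin1 Left Root object] + [Beta Mixin1]
  take Beta:  [Mixin1 Left Leaf Root object] + [Beta Delta Left Root object] + [Mixin1 Left Root object] + [Beta Mixin1]
  take Mixin1:  [Mixin1 Left Leaf Root object] + [Delta Left Root object] + [Mixin1 Left Root object] + [Mixin1]
  take Delta:  [Left Leaf Root object] + [Delta Left Root object] + [Left Root object]
  take Left:  [Left Leaf Root object] + [Left Root object] + [Left Root object]
  take Leaf:  [Leaf Root object] + [Root object] + [Root object]
  take Root:  [Root object] + [Root object] + [Root object]
  take object:  [object] + [object] + [object]
MRO: Gamma Core Mixin2 Beta Mixin1 Delta Left Leaf Root object
Root is at position 8; next is object.

object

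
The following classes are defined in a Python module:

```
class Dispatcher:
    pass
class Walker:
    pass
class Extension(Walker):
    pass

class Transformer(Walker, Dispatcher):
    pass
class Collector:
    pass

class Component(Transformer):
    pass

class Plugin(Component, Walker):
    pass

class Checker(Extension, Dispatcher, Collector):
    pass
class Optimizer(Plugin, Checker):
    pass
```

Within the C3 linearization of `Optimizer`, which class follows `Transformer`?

Checker

L[Optimizer] = Optimizer + merge(L[Plugin], L[Checker], [Plugin Checker])
  take Plugin:  [Plugin Component Transformer Walker Dispatcher object] + [Checker Extension Walker Dispatcher Collector object] + [Plugin Checker]
  take Component:  [Component Transformer Walker Dispatcher object] + [Checker Extension Walker Dispatcher Collector object] + [Checker]
  take Transformer:  [Transformer Walker Dispatcher object] + [Checker Extension Walker Dispatcher Collector object] + [Checker]
  take Checker:  [Walker Dispatcher object] + [Checker Extension Walker Dispatcher Collector object] + [Checker]
  take Extension:  [Walker Dispatcher object] + [Extension Walker Dispatcher Collector object]
  take Walker:  [Walker Dispatcher object] + [Walker Dispatcher Collector object]
  take Dispatcher:  [Dispatcher object] + [Dispatcher Collector object]
  take Collector:  [object] + [Collector object]
  take object:  [object] + [object]
MRO: Optimizer Plugin Component Transformer Checker Extension Walker Dispatcher Collector object
Transformer is at position 3; next is Checker.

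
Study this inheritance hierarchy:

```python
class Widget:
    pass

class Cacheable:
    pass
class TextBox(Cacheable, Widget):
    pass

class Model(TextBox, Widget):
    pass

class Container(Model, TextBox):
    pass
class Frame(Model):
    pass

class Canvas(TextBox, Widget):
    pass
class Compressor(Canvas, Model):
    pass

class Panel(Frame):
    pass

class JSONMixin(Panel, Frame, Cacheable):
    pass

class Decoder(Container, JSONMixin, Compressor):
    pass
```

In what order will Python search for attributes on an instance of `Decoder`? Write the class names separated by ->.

L[Decoder] = Decoder + merge(L[Container], L[JSONMixin], L[Compressor], [Container JSONMixin Compressor])
  take Container:  [Container Model TextBox Cacheable Widget object] + [JSONMixin Panel Frame Model TextBox Cacheable Widget object] + [Compressor Canvas Model TextBox Cacheable Widget object] + [Container JSONMixin Compressor]
  take JSONMixin:  [Model TextBox Cacheable Widget object] + [JSONMixin Panel Frame Model TextBox Cacheable Widget object] + [Compressor Canvas Model TextBox Cacheable Widget object] + [JSONMixin Compressor]
  take Panel:  [Model TextBox Cacheable Widget object] + [Panel Frame Model TextBox Cacheable Widget object] + [Compressor Canvas Model TextBox Cacheable Widget object] + [Compressor]
  take Frame:  [Model TextBox Cacheable Widget object] + [Frame Model TextBox Cacheable Widget object] + [Compressor Canvas Model TextBox Cacheable Widget object] + [Compressor]
  take Compressor:  [Model TextBox Cacheable Widget object] + [Model TextBox Cacheable Widget object] + [Compressor Canvas Model TextBox Cacheable Widget object] + [Compressor]
  take Canvas:  [Model TextBox Cacheable Widget object] + [Model TextBox Cacheable Widget object] + [Canvas Model TextBox Cacheable Widget object]
  take Model:  [Model TextBox Cacheable Widget object] + [Model TextBox Cacheable Widget object] + [Model TextBox Cacheable Widget object]
  take TextBox:  [TextBox Cacheable Widget object] + [TextBox Cacheable Widget object] + [TextBox Cacheable Widget object]
  take Cacheable:  [Cacheable Widget object] + [Cacheable Widget object] + [Cacheable Widget object]
  take Widget:  [Widget object] + [Widget object] + [Widget object]
  take object:  [object] + [object] + [object]

Decoder -> Container -> JSONMixin -> Panel -> Frame -> Compressor -> Canvas -> Model -> TextBox -> Cacheable -> Widget -> object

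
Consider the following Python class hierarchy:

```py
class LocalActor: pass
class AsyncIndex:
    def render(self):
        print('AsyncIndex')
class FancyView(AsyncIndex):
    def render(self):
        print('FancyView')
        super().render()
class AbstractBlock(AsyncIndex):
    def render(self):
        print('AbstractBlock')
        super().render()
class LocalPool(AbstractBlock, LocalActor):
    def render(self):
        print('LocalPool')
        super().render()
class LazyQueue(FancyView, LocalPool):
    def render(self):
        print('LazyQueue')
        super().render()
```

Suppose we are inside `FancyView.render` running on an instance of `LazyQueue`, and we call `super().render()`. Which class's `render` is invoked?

LocalPool

L[LazyQueue] = LazyQueue + merge(L[FancyView], L[LocalPool], [FancyView LocalPool])
  take FancyView:  [FancyView AsyncIndex object] + [LocalPool AbstractBlock AsyncIndex LocalActor object] + [FancyView LocalPool]
  take LocalPool:  [AsyncIndex object] + [LocalPool AbstractBlock AsyncIndex LocalActor object] + [LocalPool]
  take AbstractBlock:  [AsyncIndex object] + [AbstractBlock AsyncIndex LocalActor object]
  take AsyncIndex:  [AsyncIndex object] + [AsyncIndex LocalActor object]
  take LocalActor:  [object] + [LocalActor object]
  take object:  [object] + [object]
MRO: LazyQueue FancyView LocalPool AbstractBlock AsyncIndex LocalActor object
super() in FancyView.render on a LazyQueue instance goes to the class after FancyView in LazyQueue's MRO: LocalPool.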